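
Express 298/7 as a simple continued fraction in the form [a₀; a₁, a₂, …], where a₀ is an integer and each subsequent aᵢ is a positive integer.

[42; 1, 1, 3]

298 = 42·7 + 4, so a_0 = 42
7 = 1·4 + 3, so a_1 = 1
4 = 1·3 + 1, so a_2 = 1
3 = 3·1 + 0, so a_3 = 3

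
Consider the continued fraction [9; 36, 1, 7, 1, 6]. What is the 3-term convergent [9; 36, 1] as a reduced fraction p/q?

a_0 = 9: 9/1
a_1 = 36: 325/36
a_2 = 1: 334/37

334/37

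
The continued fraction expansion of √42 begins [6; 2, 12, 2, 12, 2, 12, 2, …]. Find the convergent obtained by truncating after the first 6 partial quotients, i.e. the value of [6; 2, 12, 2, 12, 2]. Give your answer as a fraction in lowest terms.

8749/1350

a_0 = 6: 6/1
a_1 = 2: 13/2
a_2 = 12: 162/25
a_3 = 2: 337/52
a_4 = 12: 4206/649
a_5 = 2: 8749/1350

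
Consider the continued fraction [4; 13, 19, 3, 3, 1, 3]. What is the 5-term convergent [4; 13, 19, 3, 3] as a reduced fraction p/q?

10269/2519

a_0 = 4: 4/1
a_1 = 13: 53/13
a_2 = 19: 1011/248
a_3 = 3: 3086/757
a_4 = 3: 10269/2519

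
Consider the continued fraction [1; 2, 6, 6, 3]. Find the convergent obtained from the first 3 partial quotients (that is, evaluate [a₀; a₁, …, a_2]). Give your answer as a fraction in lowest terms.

19/13

a_0 = 1: 1/1
a_1 = 2: 3/2
a_2 = 6: 19/13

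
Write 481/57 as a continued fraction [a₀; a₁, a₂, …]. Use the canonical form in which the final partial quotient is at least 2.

[8; 2, 3, 1, 1, 3]

Repeatedly divide and take the remainder:
481 ÷ 57 → quotient 8, remainder 25
57 ÷ 25 → quotient 2, remainder 7
25 ÷ 7 → quotient 3, remainder 4
7 ÷ 4 → quotient 1, remainder 3
4 ÷ 3 → quotient 1, remainder 1
3 ÷ 1 → quotient 3, remainder 0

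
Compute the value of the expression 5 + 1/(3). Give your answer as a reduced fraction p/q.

16/3

Start with 3.
5 + 1/(3/1) = 5 + 1/3 = 16/3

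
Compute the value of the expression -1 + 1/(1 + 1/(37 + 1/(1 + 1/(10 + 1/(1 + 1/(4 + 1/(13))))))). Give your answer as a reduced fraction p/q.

-779/30315

a_0 = -1: -1/1
a_1 = 1: 0/1
a_2 = 37: -1/38
a_3 = 1: -1/39
a_4 = 10: -11/428
a_5 = 1: -12/467
a_6 = 4: -59/2296
a_7 = 13: -779/30315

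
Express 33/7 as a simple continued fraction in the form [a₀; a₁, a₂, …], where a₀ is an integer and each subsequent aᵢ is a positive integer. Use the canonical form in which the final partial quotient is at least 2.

33 ÷ 7 → quotient 4, remainder 5
7 ÷ 5 → quotient 1, remainder 2
5 ÷ 2 → quotient 2, remainder 1
2 ÷ 1 → quotient 2, remainder 0

[4; 1, 2, 2]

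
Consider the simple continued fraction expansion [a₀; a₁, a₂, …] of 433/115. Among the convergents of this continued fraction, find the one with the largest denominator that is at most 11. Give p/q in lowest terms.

15/4

List convergents until the denominator exceeds the bound:
a_0 = 3: 3/1  (≤ bound)
a_1 = 1: 4/1  (≤ bound)
a_2 = 3: 15/4  (≤ bound)
a_3 = 3: 49/13  (> 11, stop)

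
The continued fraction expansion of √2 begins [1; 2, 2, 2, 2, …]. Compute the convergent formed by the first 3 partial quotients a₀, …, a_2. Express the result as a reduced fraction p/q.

Start with 2.
2 + 1/(2/1) = 2 + 1/2 = 5/2
1 + 1/(5/2) = 1 + 2/5 = 7/5

7/5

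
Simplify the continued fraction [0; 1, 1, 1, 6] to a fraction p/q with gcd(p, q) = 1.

Start with 6.
1 + 1/(6/1) = 1 + 1/6 = 7/6
1 + 1/(7/6) = 1 + 6/7 = 13/7
1 + 1/(13/7) = 1 + 7/13 = 20/13
0 + 1/(20/13) = 0 + 13/20 = 13/20

13/20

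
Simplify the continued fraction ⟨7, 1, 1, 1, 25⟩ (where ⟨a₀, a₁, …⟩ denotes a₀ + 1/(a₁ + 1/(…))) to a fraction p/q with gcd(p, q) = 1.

Start with 25.
1 + 1/(25/1) = 1 + 1/25 = 26/25
1 + 1/(26/25) = 1 + 25/26 = 51/26
1 + 1/(51/26) = 1 + 26/51 = 77/51
7 + 1/(77/51) = 7 + 51/77 = 590/77

590/77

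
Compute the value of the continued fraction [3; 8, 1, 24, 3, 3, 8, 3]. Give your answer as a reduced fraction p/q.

a_0 = 3: 3/1
a_1 = 8: 25/8
a_2 = 1: 28/9
a_3 = 24: 697/224
a_4 = 3: 2119/681
a_5 = 3: 7054/2267
a_6 = 8: 58551/18817
a_7 = 3: 182707/58718

182707/58718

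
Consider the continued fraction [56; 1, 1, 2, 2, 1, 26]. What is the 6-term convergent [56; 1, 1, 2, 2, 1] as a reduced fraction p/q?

962/17

a_0 = 56: 56/1
a_1 = 1: 57/1
a_2 = 1: 113/2
a_3 = 2: 283/5
a_4 = 2: 679/12
a_5 = 1: 962/17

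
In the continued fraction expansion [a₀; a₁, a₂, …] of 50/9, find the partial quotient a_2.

50 = 5·9 + 5, so a_0 = 5
9 = 1·5 + 4, so a_1 = 1
5 = 1·4 + 1, so a_2 = 1

1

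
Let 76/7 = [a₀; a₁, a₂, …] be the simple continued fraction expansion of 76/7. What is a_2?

6

Run the Euclidean algorithm, recording each quotient:
76 ÷ 7 → quotient 10, remainder 6
7 ÷ 6 → quotient 1, remainder 1
6 ÷ 1 → quotient 6, remainder 0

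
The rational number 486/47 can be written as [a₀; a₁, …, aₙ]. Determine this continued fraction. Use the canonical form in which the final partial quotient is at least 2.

[10; 2, 1, 15]

486 ÷ 47 → quotient 10, remainder 16
47 ÷ 16 → quotient 2, remainder 15
16 ÷ 15 → quotient 1, remainder 1
15 ÷ 1 → quotient 15, remainder 0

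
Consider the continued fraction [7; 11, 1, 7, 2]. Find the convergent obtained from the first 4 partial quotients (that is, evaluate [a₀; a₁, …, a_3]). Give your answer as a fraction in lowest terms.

673/95

Use the convergent recurrence hₖ = aₖ·hₖ₋₁ + hₖ₋₂ (and likewise for the denominators kₖ):
a_0 = 7: 7/1
a_1 = 11: 78/11
a_2 = 1: 85/12
a_3 = 7: 673/95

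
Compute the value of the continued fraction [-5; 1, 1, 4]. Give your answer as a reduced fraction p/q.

-40/9

a_0 = -5: -5/1
a_1 = 1: -4/1
a_2 = 1: -9/2
a_3 = 4: -40/9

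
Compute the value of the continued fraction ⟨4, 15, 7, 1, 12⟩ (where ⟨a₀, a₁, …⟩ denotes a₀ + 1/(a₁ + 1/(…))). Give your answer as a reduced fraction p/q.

a_0 = 4: 4/1
a_1 = 15: 61/15
a_2 = 7: 431/106
a_3 = 1: 492/121
a_4 = 12: 6335/1558

6335/1558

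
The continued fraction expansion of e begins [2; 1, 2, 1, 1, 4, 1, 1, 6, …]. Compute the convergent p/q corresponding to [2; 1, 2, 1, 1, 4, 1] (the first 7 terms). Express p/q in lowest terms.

Work from the innermost term outward:
Start with 1.
4 + 1/(1/1) = 4 + 1/1 = 5/1
1 + 1/(5/1) = 1 + 1/5 = 6/5
1 + 1/(6/5) = 1 + 5/6 = 11/6
2 + 1/(11/6) = 2 + 6/11 = 28/11
1 + 1/(28/11) = 1 + 11/28 = 39/28
2 + 1/(39/28) = 2 + 28/39 = 106/39

106/39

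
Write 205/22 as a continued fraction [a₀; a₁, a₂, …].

Apply division with remainder until the remainder is 0:
⌊205/22⌋ = 9, remainder 7
⌊22/7⌋ = 3, remainder 1
⌊7/1⌋ = 7, remainder 0

[9; 3, 7]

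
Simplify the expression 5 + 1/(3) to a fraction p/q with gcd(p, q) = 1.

Start with 3.
5 + 1/(3/1) = 5 + 1/3 = 16/3

16/3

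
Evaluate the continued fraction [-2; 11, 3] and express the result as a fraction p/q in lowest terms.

Start with 3.
11 + 1/(3/1) = 11 + 1/3 = 34/3
-2 + 1/(34/3) = -2 + 3/34 = -65/34

-65/34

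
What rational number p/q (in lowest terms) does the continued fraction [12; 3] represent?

37/3

Start with 3.
12 + 1/(3/1) = 12 + 1/3 = 37/3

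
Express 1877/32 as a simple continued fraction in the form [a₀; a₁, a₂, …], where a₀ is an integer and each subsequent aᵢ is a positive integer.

1877 ÷ 32 → quotient 58, remainder 21
32 ÷ 21 → quotient 1, remainder 11
21 ÷ 11 → quotient 1, remainder 10
11 ÷ 10 → quotient 1, remainder 1
10 ÷ 1 → quotient 10, remainder 0

[58; 1, 1, 1, 10]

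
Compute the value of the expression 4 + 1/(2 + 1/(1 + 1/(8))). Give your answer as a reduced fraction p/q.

Start with 8.
1 + 1/(8/1) = 1 + 1/8 = 9/8
2 + 1/(9/8) = 2 + 8/9 = 26/9
4 + 1/(26/9) = 4 + 9/26 = 113/26

113/26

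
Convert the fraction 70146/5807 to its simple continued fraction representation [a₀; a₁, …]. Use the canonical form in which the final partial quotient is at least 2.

⌊70146/5807⌋ = 12, remainder 462
⌊5807/462⌋ = 12, remainder 263
⌊462/263⌋ = 1, remainder 199
⌊263/199⌋ = 1, remainder 64
⌊199/64⌋ = 3, remainder 7
⌊64/7⌋ = 9, remainder 1
⌊7/1⌋ = 7, remainder 0

[12; 12, 1, 1, 3, 9, 7]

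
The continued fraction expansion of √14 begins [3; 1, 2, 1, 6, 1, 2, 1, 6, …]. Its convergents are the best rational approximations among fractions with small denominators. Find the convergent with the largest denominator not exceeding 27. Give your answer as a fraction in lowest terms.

List convergents until the denominator exceeds the bound:
a_0 = 3: 3/1  (≤ bound)
a_1 = 1: 4/1  (≤ bound)
a_2 = 2: 11/3  (≤ bound)
a_3 = 1: 15/4  (≤ bound)
a_4 = 6: 101/27  (≤ bound)
a_5 = 1: 116/31  (> 27, stop)

101/27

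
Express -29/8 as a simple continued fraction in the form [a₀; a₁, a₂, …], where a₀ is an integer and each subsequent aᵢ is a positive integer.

⌊-29/8⌋ = -4, remainder 3
⌊8/3⌋ = 2, remainder 2
⌊3/2⌋ = 1, remainder 1
⌊2/1⌋ = 2, remainder 0

[-4; 2, 1, 2]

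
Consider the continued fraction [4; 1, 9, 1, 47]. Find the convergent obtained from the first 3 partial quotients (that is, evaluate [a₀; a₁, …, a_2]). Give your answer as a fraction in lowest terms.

a_0 = 4: 4/1
a_1 = 1: 5/1
a_2 = 9: 49/10

49/10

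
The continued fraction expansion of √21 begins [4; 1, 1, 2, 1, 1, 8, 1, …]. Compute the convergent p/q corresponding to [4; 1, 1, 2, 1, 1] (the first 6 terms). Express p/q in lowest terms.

a_0 = 4: 4/1
a_1 = 1: 5/1
a_2 = 1: 9/2
a_3 = 2: 23/5
a_4 = 1: 32/7
a_5 = 1: 55/12

55/12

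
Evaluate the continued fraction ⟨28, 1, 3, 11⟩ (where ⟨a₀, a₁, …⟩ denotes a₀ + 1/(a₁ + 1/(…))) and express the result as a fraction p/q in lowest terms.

Start with 11.
3 + 1/(11/1) = 3 + 1/11 = 34/11
1 + 1/(34/11) = 1 + 11/34 = 45/34
28 + 1/(45/34) = 28 + 34/45 = 1294/45

1294/45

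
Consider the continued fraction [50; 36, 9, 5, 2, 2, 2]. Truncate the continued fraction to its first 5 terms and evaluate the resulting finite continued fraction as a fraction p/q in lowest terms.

182451/3647

Start with 2.
5 + 1/(2/1) = 5 + 1/2 = 11/2
9 + 1/(11/2) = 9 + 2/11 = 101/11
36 + 1/(101/11) = 36 + 11/101 = 3647/101
50 + 1/(3647/101) = 50 + 101/3647 = 182451/3647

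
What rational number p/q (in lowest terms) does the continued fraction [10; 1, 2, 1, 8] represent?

Starting at the tail and folding back:
Start with 8.
1 + 1/(8/1) = 1 + 1/8 = 9/8
2 + 1/(9/8) = 2 + 8/9 = 26/9
1 + 1/(26/9) = 1 + 9/26 = 35/26
10 + 1/(35/26) = 10 + 26/35 = 376/35

376/35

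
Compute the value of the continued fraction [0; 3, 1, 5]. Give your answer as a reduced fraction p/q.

a_0 = 0: 0/1
a_1 = 3: 1/3
a_2 = 1: 1/4
a_3 = 5: 6/23

6/23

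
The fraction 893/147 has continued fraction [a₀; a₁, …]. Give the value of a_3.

1

Run the Euclidean algorithm, recording each quotient:
893 ÷ 147 → quotient 6, remainder 11
147 ÷ 11 → quotient 13, remainder 4
11 ÷ 4 → quotient 2, remainder 3
4 ÷ 3 → quotient 1, remainder 1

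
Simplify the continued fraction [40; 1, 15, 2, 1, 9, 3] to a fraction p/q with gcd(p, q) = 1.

Compute successive convergents:
a_0 = 40: 40/1
a_1 = 1: 41/1
a_2 = 15: 655/16
a_3 = 2: 1351/33
a_4 = 1: 2006/49
a_5 = 9: 19405/474
a_6 = 3: 60221/1471

60221/1471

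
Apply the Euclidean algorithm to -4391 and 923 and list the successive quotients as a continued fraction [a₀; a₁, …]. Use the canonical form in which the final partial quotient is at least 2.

[-5; 4, 8, 3, 2, 1, 2]

Apply division with remainder until the remainder is 0:
-4391 ÷ 923 → quotient -5, remainder 224
923 ÷ 224 → quotient 4, remainder 27
224 ÷ 27 → quotient 8, remainder 8
27 ÷ 8 → quotient 3, remainder 3
8 ÷ 3 → quotient 2, remainder 2
3 ÷ 2 → quotient 1, remainder 1
2 ÷ 1 → quotient 2, remainder 0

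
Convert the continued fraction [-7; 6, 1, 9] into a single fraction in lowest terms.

-473/69

Compute successive convergents:
a_0 = -7: -7/1
a_1 = 6: -41/6
a_2 = 1: -48/7
a_3 = 9: -473/69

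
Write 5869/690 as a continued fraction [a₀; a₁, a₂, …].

[8; 1, 1, 42, 1, 1, 1, 2]

Run the Euclidean algorithm, recording each quotient:
5869 ÷ 690 → quotient 8, remainder 349
690 ÷ 349 → quotient 1, remainder 341
349 ÷ 341 → quotient 1, remainder 8
341 ÷ 8 → quotient 42, remainder 5
8 ÷ 5 → quotient 1, remainder 3
5 ÷ 3 → quotient 1, remainder 2
3 ÷ 2 → quotient 1, remainder 1
2 ÷ 1 → quotient 2, remainder 0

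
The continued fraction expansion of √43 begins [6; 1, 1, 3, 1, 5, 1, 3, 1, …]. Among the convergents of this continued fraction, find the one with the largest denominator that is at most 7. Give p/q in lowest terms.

a_0 = 6: 6/1  (≤ bound)
a_1 = 1: 7/1  (≤ bound)
a_2 = 1: 13/2  (≤ bound)
a_3 = 3: 46/7  (≤ bound)
a_4 = 1: 59/9  (> 7, stop)

46/7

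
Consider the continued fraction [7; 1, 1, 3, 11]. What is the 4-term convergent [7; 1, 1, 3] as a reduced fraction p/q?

53/7

Start with 3.
1 + 1/(3/1) = 1 + 1/3 = 4/3
1 + 1/(4/3) = 1 + 3/4 = 7/4
7 + 1/(7/4) = 7 + 4/7 = 53/7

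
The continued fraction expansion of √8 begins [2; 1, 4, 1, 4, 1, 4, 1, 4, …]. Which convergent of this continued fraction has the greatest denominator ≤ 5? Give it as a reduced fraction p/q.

a_0 = 2: 2/1  (≤ bound)
a_1 = 1: 3/1  (≤ bound)
a_2 = 4: 14/5  (≤ bound)
a_3 = 1: 17/6  (> 5, stop)

14/5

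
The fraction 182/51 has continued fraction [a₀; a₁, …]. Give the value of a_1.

Repeatedly divide and take the remainder:
182 ÷ 51 → quotient 3, remainder 29
51 ÷ 29 → quotient 1, remainder 22

1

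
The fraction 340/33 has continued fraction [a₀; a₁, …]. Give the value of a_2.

3

Apply division with remainder until the remainder is 0:
340 = 10·33 + 10, so a_0 = 10
33 = 3·10 + 3, so a_1 = 3
10 = 3·3 + 1, so a_2 = 3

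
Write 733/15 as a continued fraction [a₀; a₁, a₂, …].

Repeatedly divide and take the remainder:
⌊733/15⌋ = 48, remainder 13
⌊15/13⌋ = 1, remainder 2
⌊13/2⌋ = 6, remainder 1
⌊2/1⌋ = 2, remainder 0

[48; 1, 6, 2]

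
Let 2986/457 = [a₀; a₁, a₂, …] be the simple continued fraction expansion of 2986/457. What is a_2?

Repeatedly divide and take the remainder:
2986 = 6·457 + 244, so a_0 = 6
457 = 1·244 + 213, so a_1 = 1
244 = 1·213 + 31, so a_2 = 1

1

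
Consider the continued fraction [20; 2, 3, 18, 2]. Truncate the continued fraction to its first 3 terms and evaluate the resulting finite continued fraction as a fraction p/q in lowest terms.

143/7

Compute successive convergents:
a_0 = 20: 20/1
a_1 = 2: 41/2
a_2 = 3: 143/7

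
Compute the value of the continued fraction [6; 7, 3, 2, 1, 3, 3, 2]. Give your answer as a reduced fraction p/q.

12495/2036

a_0 = 6: 6/1
a_1 = 7: 43/7
a_2 = 3: 135/22
a_3 = 2: 313/51
a_4 = 1: 448/73
a_5 = 3: 1657/270
a_6 = 3: 5419/883
a_7 = 2: 12495/2036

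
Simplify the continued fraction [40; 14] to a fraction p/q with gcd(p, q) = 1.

a_0 = 40: 40/1
a_1 = 14: 561/14

561/14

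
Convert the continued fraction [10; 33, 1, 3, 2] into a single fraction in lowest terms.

3049/304

a_0 = 10: 10/1
a_1 = 33: 331/33
a_2 = 1: 341/34
a_3 = 3: 1354/135
a_4 = 2: 3049/304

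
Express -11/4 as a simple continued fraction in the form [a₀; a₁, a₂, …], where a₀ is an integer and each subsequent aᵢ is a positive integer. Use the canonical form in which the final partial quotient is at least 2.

Repeatedly divide and take the remainder:
-11 = -3·4 + 1, so a_0 = -3
4 = 4·1 + 0, so a_1 = 4

[-3; 4]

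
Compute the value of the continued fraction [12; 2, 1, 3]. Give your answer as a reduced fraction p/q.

136/11

Compute successive convergents:
a_0 = 12: 12/1
a_1 = 2: 25/2
a_2 = 1: 37/3
a_3 = 3: 136/11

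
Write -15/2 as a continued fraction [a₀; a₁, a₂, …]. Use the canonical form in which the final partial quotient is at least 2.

Apply division with remainder until the remainder is 0:
⌊-15/2⌋ = -8, remainder 1
⌊2/1⌋ = 2, remainder 0

[-8; 2]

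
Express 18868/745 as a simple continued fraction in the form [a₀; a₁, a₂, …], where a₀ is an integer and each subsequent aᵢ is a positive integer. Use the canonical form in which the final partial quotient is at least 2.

[25; 3, 15, 5, 3]

18868 = 25·745 + 243, so a_0 = 25
745 = 3·243 + 16, so a_1 = 3
243 = 15·16 + 3, so a_2 = 15
16 = 5·3 + 1, so a_3 = 5
3 = 3·1 + 0, so a_4 = 3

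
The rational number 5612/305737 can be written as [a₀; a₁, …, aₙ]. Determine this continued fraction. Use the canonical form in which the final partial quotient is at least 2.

[0; 54, 2, 11, 2, 28, 1, 3]

5612 ÷ 305737 → quotient 0, remainder 5612
305737 ÷ 5612 → quotient 54, remainder 2689
5612 ÷ 2689 → quotient 2, remainder 234
2689 ÷ 234 → quotient 11, remainder 115
234 ÷ 115 → quotient 2, remainder 4
115 ÷ 4 → quotient 28, remainder 3
4 ÷ 3 → quotient 1, remainder 1
3 ÷ 1 → quotient 3, remainder 0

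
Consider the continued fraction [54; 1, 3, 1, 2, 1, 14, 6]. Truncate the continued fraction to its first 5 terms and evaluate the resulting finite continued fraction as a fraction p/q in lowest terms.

a_0 = 54: 54/1
a_1 = 1: 55/1
a_2 = 3: 219/4
a_3 = 1: 274/5
a_4 = 2: 767/14

767/14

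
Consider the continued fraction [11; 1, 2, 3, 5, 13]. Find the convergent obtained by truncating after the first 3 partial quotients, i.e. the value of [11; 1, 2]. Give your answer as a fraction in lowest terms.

35/3

Start with 2.
1 + 1/(2/1) = 1 + 1/2 = 3/2
11 + 1/(3/2) = 11 + 2/3 = 35/3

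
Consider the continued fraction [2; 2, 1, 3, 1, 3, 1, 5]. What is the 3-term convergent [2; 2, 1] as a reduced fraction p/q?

7/3

a_0 = 2: 2/1
a_1 = 2: 5/2
a_2 = 1: 7/3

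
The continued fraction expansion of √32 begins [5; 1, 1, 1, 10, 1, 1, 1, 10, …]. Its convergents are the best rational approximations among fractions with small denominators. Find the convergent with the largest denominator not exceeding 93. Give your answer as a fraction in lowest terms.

379/67

a_0 = 5: 5/1  (≤ bound)
a_1 = 1: 6/1  (≤ bound)
a_2 = 1: 11/2  (≤ bound)
a_3 = 1: 17/3  (≤ bound)
a_4 = 10: 181/32  (≤ bound)
a_5 = 1: 198/35  (≤ bound)
a_6 = 1: 379/67  (≤ bound)
a_7 = 1: 577/102  (> 93, stop)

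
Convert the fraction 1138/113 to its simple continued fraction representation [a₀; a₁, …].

[10; 14, 8]

Run the Euclidean algorithm, recording each quotient:
1138 ÷ 113 → quotient 10, remainder 8
113 ÷ 8 → quotient 14, remainder 1
8 ÷ 1 → quotient 8, remainder 0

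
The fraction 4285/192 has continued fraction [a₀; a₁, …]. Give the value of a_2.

6

Repeatedly divide and take the remainder:
⌊4285/192⌋ = 22, remainder 61
⌊192/61⌋ = 3, remainder 9
⌊61/9⌋ = 6, remainder 7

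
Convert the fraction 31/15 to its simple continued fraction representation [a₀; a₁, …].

31 = 2·15 + 1, so a_0 = 2
15 = 15·1 + 0, so a_1 = 15

[2; 15]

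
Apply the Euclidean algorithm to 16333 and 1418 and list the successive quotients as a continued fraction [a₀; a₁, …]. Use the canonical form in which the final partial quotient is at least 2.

Repeatedly divide and take the remainder:
16333 = 11·1418 + 735, so a_0 = 11
1418 = 1·735 + 683, so a_1 = 1
735 = 1·683 + 52, so a_2 = 1
683 = 13·52 + 7, so a_3 = 13
52 = 7·7 + 3, so a_4 = 7
7 = 2·3 + 1, so a_5 = 2
3 = 3·1 + 0, so a_6 = 3

[11; 1, 1, 13, 7, 2, 3]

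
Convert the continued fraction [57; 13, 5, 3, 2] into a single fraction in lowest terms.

a_0 = 57: 57/1
a_1 = 13: 742/13
a_2 = 5: 3767/66
a_3 = 3: 12043/211
a_4 = 2: 27853/488

27853/488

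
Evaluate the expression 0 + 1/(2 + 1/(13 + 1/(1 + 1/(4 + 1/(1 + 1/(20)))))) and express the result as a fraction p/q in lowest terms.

1729/3583

Build up convergents one term at a time:
a_0 = 0: 0/1
a_1 = 2: 1/2
a_2 = 13: 13/27
a_3 = 1: 14/29
a_4 = 4: 69/143
a_5 = 1: 83/172
a_6 = 20: 1729/3583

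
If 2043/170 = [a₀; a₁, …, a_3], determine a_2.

⌊2043/170⌋ = 12, remainder 3
⌊170/3⌋ = 56, remainder 2
⌊3/2⌋ = 1, remainder 1

1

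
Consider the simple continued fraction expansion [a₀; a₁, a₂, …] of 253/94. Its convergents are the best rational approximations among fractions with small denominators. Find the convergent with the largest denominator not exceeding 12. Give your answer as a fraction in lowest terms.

8/3

a_0 = 2: 2/1  (≤ bound)
a_1 = 1: 3/1  (≤ bound)
a_2 = 2: 8/3  (≤ bound)
a_3 = 4: 35/13  (> 12, stop)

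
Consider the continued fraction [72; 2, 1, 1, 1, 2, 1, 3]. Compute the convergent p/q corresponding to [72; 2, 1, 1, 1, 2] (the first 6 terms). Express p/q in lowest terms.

1520/21

Build up convergents one term at a time:
a_0 = 72: 72/1
a_1 = 2: 145/2
a_2 = 1: 217/3
a_3 = 1: 362/5
a_4 = 1: 579/8
a_5 = 2: 1520/21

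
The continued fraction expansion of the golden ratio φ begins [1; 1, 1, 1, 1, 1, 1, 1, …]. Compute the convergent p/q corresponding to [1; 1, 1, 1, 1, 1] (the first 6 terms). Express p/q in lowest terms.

Use the convergent recurrence hₖ = aₖ·hₖ₋₁ + hₖ₋₂ (and likewise for the denominators kₖ):
a_0 = 1: 1/1
a_1 = 1: 2/1
a_2 = 1: 3/2
a_3 = 1: 5/3
a_4 = 1: 8/5
a_5 = 1: 13/8

13/8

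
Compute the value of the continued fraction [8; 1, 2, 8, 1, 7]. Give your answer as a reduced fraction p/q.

Start with 7.
1 + 1/(7/1) = 1 + 1/7 = 8/7
8 + 1/(8/7) = 8 + 7/8 = 71/8
2 + 1/(71/8) = 2 + 8/71 = 150/71
1 + 1/(150/71) = 1 + 71/150 = 221/150
8 + 1/(221/150) = 8 + 150/221 = 1918/221

1918/221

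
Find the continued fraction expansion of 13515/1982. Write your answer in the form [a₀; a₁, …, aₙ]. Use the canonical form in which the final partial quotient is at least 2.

13515 = 6·1982 + 1623, so a_0 = 6
1982 = 1·1623 + 359, so a_1 = 1
1623 = 4·359 + 187, so a_2 = 4
359 = 1·187 + 172, so a_3 = 1
187 = 1·172 + 15, so a_4 = 1
172 = 11·15 + 7, so a_5 = 11
15 = 2·7 + 1, so a_6 = 2
7 = 7·1 + 0, so a_7 = 7

[6; 1, 4, 1, 1, 11, 2, 7]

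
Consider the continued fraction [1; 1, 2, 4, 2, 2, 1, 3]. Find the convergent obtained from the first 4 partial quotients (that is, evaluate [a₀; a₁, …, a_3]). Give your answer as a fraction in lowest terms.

22/13

Start with 4.
2 + 1/(4/1) = 2 + 1/4 = 9/4
1 + 1/(9/4) = 1 + 4/9 = 13/9
1 + 1/(13/9) = 1 + 9/13 = 22/13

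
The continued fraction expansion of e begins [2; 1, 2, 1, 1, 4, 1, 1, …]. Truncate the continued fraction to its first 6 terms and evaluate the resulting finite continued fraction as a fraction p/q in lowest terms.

87/32

a_0 = 2: 2/1
a_1 = 1: 3/1
a_2 = 2: 8/3
a_3 = 1: 11/4
a_4 = 1: 19/7
a_5 = 4: 87/32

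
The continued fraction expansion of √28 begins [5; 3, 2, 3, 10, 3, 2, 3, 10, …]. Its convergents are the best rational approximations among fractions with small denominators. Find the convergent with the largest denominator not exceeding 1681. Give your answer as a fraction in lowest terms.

4048/765

List convergents until the denominator exceeds the bound:
a_0 = 5: 5/1  (≤ bound)
a_1 = 3: 16/3  (≤ bound)
a_2 = 2: 37/7  (≤ bound)
a_3 = 3: 127/24  (≤ bound)
a_4 = 10: 1307/247  (≤ bound)
a_5 = 3: 4048/765  (≤ bound)
a_6 = 2: 9403/1777  (> 1681, stop)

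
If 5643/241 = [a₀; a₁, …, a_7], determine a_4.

5643 = 23·241 + 100, so a_0 = 23
241 = 2·100 + 41, so a_1 = 2
100 = 2·41 + 18, so a_2 = 2
41 = 2·18 + 5, so a_3 = 2
18 = 3·5 + 3, so a_4 = 3

3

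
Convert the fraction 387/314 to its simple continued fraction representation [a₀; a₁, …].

387 = 1·314 + 73, so a_0 = 1
314 = 4·73 + 22, so a_1 = 4
73 = 3·22 + 7, so a_2 = 3
22 = 3·7 + 1, so a_3 = 3
7 = 7·1 + 0, so a_4 = 7

[1; 4, 3, 3, 7]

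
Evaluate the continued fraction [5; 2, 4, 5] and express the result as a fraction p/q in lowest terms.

Start with 5.
4 + 1/(5/1) = 4 + 1/5 = 21/5
2 + 1/(21/5) = 2 + 5/21 = 47/21
5 + 1/(47/21) = 5 + 21/47 = 256/47

256/47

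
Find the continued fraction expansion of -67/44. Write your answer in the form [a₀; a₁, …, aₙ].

[-2; 2, 10, 2]

Apply division with remainder until the remainder is 0:
⌊-67/44⌋ = -2, remainder 21
⌊44/21⌋ = 2, remainder 2
⌊21/2⌋ = 10, remainder 1
⌊2/1⌋ = 2, remainder 0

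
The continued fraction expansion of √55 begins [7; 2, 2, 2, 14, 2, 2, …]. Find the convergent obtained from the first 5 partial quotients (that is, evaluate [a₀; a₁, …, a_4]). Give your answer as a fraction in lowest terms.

a_0 = 7: 7/1
a_1 = 2: 15/2
a_2 = 2: 37/5
a_3 = 2: 89/12
a_4 = 14: 1283/173

1283/173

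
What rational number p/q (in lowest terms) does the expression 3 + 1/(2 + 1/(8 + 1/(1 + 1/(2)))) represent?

a_0 = 3: 3/1
a_1 = 2: 7/2
a_2 = 8: 59/17
a_3 = 1: 66/19
a_4 = 2: 191/55

191/55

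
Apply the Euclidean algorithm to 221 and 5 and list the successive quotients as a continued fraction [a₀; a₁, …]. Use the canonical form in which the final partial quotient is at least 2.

221 = 44·5 + 1, so a_0 = 44
5 = 5·1 + 0, so a_1 = 5

[44; 5]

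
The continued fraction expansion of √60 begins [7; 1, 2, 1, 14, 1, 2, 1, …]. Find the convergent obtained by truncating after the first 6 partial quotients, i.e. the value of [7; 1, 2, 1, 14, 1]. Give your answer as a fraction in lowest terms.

488/63

Start with 1.
14 + 1/(1/1) = 14 + 1/1 = 15/1
1 + 1/(15/1) = 1 + 1/15 = 16/15
2 + 1/(16/15) = 2 + 15/16 = 47/16
1 + 1/(47/16) = 1 + 16/47 = 63/47
7 + 1/(63/47) = 7 + 47/63 = 488/63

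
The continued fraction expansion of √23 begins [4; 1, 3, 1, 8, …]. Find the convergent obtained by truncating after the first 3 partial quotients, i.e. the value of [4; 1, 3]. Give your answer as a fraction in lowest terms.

a_0 = 4: 4/1
a_1 = 1: 5/1
a_2 = 3: 19/4

19/4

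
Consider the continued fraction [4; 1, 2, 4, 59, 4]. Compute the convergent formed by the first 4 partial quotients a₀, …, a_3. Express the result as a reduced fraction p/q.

61/13

a_0 = 4: 4/1
a_1 = 1: 5/1
a_2 = 2: 14/3
a_3 = 4: 61/13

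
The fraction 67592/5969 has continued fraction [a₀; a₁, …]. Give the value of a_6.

Repeatedly divide and take the remainder:
67592 = 11·5969 + 1933, so a_0 = 11
5969 = 3·1933 + 170, so a_1 = 3
1933 = 11·170 + 63, so a_2 = 11
170 = 2·63 + 44, so a_3 = 2
63 = 1·44 + 19, so a_4 = 1
44 = 2·19 + 6, so a_5 = 2
19 = 3·6 + 1, so a_6 = 3

3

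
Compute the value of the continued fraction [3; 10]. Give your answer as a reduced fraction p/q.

31/10

Compute successive convergents:
a_0 = 3: 3/1
a_1 = 10: 31/10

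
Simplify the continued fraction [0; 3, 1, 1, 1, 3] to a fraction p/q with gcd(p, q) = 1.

a_0 = 0: 0/1
a_1 = 3: 1/3
a_2 = 1: 1/4
a_3 = 1: 2/7
a_4 = 1: 3/11
a_5 = 3: 11/40

11/40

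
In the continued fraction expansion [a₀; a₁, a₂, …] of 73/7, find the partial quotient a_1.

73 ÷ 7 → quotient 10, remainder 3
7 ÷ 3 → quotient 2, remainder 1

2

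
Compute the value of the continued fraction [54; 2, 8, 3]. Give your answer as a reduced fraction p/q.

Start with 3.
8 + 1/(3/1) = 8 + 1/3 = 25/3
2 + 1/(25/3) = 2 + 3/25 = 53/25
54 + 1/(53/25) = 54 + 25/53 = 2887/53

2887/53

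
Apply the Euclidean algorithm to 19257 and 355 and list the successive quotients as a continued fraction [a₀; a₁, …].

19257 ÷ 355 → quotient 54, remainder 87
355 ÷ 87 → quotient 4, remainder 7
87 ÷ 7 → quotient 12, remainder 3
7 ÷ 3 → quotient 2, remainder 1
3 ÷ 1 → quotient 3, remainder 0

[54; 4, 12, 2, 3]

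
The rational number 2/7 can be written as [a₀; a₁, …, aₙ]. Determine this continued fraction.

Apply division with remainder until the remainder is 0:
2 ÷ 7 → quotient 0, remainder 2
7 ÷ 2 → quotient 3, remainder 1
2 ÷ 1 → quotient 2, remainder 0

[0; 3, 2]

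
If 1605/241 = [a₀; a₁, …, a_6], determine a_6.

2

⌊1605/241⌋ = 6, remainder 159
⌊241/159⌋ = 1, remainder 82
⌊159/82⌋ = 1, remainder 77
⌊82/77⌋ = 1, remainder 5
⌊77/5⌋ = 15, remainder 2
⌊5/2⌋ = 2, remainder 1
⌊2/1⌋ = 2, remainder 0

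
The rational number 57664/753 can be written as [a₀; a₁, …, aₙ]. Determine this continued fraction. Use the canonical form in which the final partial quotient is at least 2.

[76; 1, 1, 2, 1, 1, 1, 39]

57664 = 76·753 + 436, so a_0 = 76
753 = 1·436 + 317, so a_1 = 1
436 = 1·317 + 119, so a_2 = 1
317 = 2·119 + 79, so a_3 = 2
119 = 1·79 + 40, so a_4 = 1
79 = 1·40 + 39, so a_5 = 1
40 = 1·39 + 1, so a_6 = 1
39 = 39·1 + 0, so a_7 = 39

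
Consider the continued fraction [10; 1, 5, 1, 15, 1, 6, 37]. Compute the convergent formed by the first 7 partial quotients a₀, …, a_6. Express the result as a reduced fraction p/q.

Starting at the tail and folding back:
Start with 6.
1 + 1/(6/1) = 1 + 1/6 = 7/6
15 + 1/(7/6) = 15 + 6/7 = 111/7
1 + 1/(111/7) = 1 + 7/111 = 118/111
5 + 1/(118/111) = 5 + 111/118 = 701/118
1 + 1/(701/118) = 1 + 118/701 = 819/701
10 + 1/(819/701) = 10 + 701/819 = 8891/819

8891/819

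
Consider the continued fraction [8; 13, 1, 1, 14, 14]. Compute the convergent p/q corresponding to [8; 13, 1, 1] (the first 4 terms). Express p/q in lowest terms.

Start with 1.
1 + 1/(1/1) = 1 + 1/1 = 2/1
13 + 1/(2/1) = 13 + 1/2 = 27/2
8 + 1/(27/2) = 8 + 2/27 = 218/27

218/27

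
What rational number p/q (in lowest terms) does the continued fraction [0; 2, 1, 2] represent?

3/8

Compute successive convergents:
a_0 = 0: 0/1
a_1 = 2: 1/2
a_2 = 1: 1/3
a_3 = 2: 3/8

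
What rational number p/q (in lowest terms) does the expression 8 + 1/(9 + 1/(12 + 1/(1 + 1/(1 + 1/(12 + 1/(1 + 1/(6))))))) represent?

172389/21256

Start with 6.
1 + 1/(6/1) = 1 + 1/6 = 7/6
12 + 1/(7/6) = 12 + 6/7 = 90/7
1 + 1/(90/7) = 1 + 7/90 = 97/90
1 + 1/(97/90) = 1 + 90/97 = 187/97
12 + 1/(187/97) = 12 + 97/187 = 2341/187
9 + 1/(2341/187) = 9 + 187/2341 = 21256/2341
8 + 1/(21256/2341) = 8 + 2341/21256 = 172389/21256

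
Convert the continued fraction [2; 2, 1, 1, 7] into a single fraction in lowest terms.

Starting at the tail and folding back:
Start with 7.
1 + 1/(7/1) = 1 + 1/7 = 8/7
1 + 1/(8/7) = 1 + 7/8 = 15/8
2 + 1/(15/8) = 2 + 8/15 = 38/15
2 + 1/(38/15) = 2 + 15/38 = 91/38

91/38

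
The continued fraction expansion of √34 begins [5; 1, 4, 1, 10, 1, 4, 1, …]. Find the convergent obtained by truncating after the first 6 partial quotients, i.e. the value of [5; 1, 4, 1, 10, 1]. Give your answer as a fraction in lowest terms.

414/71

Build up convergents one term at a time:
a_0 = 5: 5/1
a_1 = 1: 6/1
a_2 = 4: 29/5
a_3 = 1: 35/6
a_4 = 10: 379/65
a_5 = 1: 414/71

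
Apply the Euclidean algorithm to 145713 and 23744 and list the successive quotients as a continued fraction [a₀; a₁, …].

145713 = 6·23744 + 3249, so a_0 = 6
23744 = 7·3249 + 1001, so a_1 = 7
3249 = 3·1001 + 246, so a_2 = 3
1001 = 4·246 + 17, so a_3 = 4
246 = 14·17 + 8, so a_4 = 14
17 = 2·8 + 1, so a_5 = 2
8 = 8·1 + 0, so a_6 = 8

[6; 7, 3, 4, 14, 2, 8]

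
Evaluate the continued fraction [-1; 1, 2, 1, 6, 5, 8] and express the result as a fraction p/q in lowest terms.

a_0 = -1: -1/1
a_1 = 1: 0/1
a_2 = 2: -1/3
a_3 = 1: -1/4
a_4 = 6: -7/27
a_5 = 5: -36/139
a_6 = 8: -295/1139

-295/1139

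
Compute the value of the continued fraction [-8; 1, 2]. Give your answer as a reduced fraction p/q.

a_0 = -8: -8/1
a_1 = 1: -7/1
a_2 = 2: -22/3

-22/3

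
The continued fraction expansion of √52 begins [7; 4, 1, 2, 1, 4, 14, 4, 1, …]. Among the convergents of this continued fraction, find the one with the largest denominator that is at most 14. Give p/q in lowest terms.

a_0 = 7: 7/1  (≤ bound)
a_1 = 4: 29/4  (≤ bound)
a_2 = 1: 36/5  (≤ bound)
a_3 = 2: 101/14  (≤ bound)
a_4 = 1: 137/19  (> 14, stop)

101/14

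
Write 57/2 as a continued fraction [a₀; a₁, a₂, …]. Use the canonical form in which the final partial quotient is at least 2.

Apply division with remainder until the remainder is 0:
⌊57/2⌋ = 28, remainder 1
⌊2/1⌋ = 2, remainder 0

[28; 2]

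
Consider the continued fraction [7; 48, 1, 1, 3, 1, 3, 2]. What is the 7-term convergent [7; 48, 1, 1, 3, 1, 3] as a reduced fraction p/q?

Start with 3.
1 + 1/(3/1) = 1 + 1/3 = 4/3
3 + 1/(4/3) = 3 + 3/4 = 15/4
1 + 1/(15/4) = 1 + 4/15 = 19/15
1 + 1/(19/15) = 1 + 15/19 = 34/19
48 + 1/(34/19) = 48 + 19/34 = 1651/34
7 + 1/(1651/34) = 7 + 34/1651 = 11591/1651

11591/1651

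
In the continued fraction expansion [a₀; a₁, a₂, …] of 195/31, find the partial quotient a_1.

3

Run the Euclidean algorithm, recording each quotient:
195 ÷ 31 → quotient 6, remainder 9
31 ÷ 9 → quotient 3, remainder 4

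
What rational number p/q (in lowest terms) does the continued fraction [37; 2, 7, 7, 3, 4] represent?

54365/1451

Build up convergents one term at a time:
a_0 = 37: 37/1
a_1 = 2: 75/2
a_2 = 7: 562/15
a_3 = 7: 4009/107
a_4 = 3: 12589/336
a_5 = 4: 54365/1451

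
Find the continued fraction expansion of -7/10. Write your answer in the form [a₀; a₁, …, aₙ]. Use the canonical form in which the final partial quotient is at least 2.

[-1; 3, 3]

⌊-7/10⌋ = -1, remainder 3
⌊10/3⌋ = 3, remainder 1
⌊3/1⌋ = 3, remainder 0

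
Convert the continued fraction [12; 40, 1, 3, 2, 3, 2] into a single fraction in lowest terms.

a_0 = 12: 12/1
a_1 = 40: 481/40
a_2 = 1: 493/41
a_3 = 3: 1960/163
a_4 = 2: 4413/367
a_5 = 3: 15199/1264
a_6 = 2: 34811/2895

34811/2895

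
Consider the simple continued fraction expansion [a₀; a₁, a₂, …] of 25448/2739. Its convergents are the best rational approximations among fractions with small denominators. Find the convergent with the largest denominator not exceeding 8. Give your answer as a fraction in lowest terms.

a_0 = 9: 9/1  (≤ bound)
a_1 = 3: 28/3  (≤ bound)
a_2 = 2: 65/7  (≤ bound)
a_3 = 3: 223/24  (> 8, stop)

65/7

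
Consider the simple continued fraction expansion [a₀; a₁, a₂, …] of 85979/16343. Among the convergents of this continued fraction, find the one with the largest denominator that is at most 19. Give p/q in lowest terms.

100/19

a_0 = 5: 5/1  (≤ bound)
a_1 = 3: 16/3  (≤ bound)
a_2 = 1: 21/4  (≤ bound)
a_3 = 4: 100/19  (≤ bound)
a_4 = 1: 121/23  (> 19, stop)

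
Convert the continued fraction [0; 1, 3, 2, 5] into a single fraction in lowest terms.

38/49

a_0 = 0: 0/1
a_1 = 1: 1/1
a_2 = 3: 3/4
a_3 = 2: 7/9
a_4 = 5: 38/49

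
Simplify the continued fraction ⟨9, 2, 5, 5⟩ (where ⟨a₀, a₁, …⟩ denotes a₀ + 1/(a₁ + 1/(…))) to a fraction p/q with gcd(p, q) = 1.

Start with 5.
5 + 1/(5/1) = 5 + 1/5 = 26/5
2 + 1/(26/5) = 2 + 5/26 = 57/26
9 + 1/(57/26) = 9 + 26/57 = 539/57

539/57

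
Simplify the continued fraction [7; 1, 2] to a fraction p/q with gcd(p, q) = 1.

Start with 2.
1 + 1/(2/1) = 1 + 1/2 = 3/2
7 + 1/(3/2) = 7 + 2/3 = 23/3

23/3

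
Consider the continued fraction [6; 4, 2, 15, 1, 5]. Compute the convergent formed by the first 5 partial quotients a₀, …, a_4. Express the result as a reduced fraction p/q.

a_0 = 6: 6/1
a_1 = 4: 25/4
a_2 = 2: 56/9
a_3 = 15: 865/139
a_4 = 1: 921/148

921/148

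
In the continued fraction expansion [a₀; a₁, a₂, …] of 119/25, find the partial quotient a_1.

1

Run the Euclidean algorithm, recording each quotient:
⌊119/25⌋ = 4, remainder 19
⌊25/19⌋ = 1, remainder 6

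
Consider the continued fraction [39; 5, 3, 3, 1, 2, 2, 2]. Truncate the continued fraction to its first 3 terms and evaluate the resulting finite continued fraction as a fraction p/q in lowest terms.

627/16

a_0 = 39: 39/1
a_1 = 5: 196/5
a_2 = 3: 627/16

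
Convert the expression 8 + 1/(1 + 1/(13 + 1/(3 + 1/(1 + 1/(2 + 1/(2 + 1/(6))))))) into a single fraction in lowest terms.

Collapse the nested fraction from the inside out:
Start with 6.
2 + 1/(6/1) = 2 + 1/6 = 13/6
2 + 1/(13/6) = 2 + 6/13 = 32/13
1 + 1/(32/13) = 1 + 13/32 = 45/32
3 + 1/(45/32) = 3 + 32/45 = 167/45
13 + 1/(167/45) = 13 + 45/167 = 2216/167
1 + 1/(2216/167) = 1 + 167/2216 = 2383/2216
8 + 1/(2383/2216) = 8 + 2216/2383 = 21280/2383

21280/2383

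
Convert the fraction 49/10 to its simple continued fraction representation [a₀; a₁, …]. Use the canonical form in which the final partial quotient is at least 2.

Apply division with remainder until the remainder is 0:
49 = 4·10 + 9, so a_0 = 4
10 = 1·9 + 1, so a_1 = 1
9 = 9·1 + 0, so a_2 = 9

[4; 1, 9]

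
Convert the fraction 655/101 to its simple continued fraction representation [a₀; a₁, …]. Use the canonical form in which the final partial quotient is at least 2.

655 = 6·101 + 49, so a_0 = 6
101 = 2·49 + 3, so a_1 = 2
49 = 16·3 + 1, so a_2 = 16
3 = 3·1 + 0, so a_3 = 3

[6; 2, 16, 3]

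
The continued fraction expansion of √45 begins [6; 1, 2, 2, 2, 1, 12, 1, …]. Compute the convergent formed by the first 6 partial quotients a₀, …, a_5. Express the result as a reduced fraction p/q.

Start with 1.
2 + 1/(1/1) = 2 + 1/1 = 3/1
2 + 1/(3/1) = 2 + 1/3 = 7/3
2 + 1/(7/3) = 2 + 3/7 = 17/7
1 + 1/(17/7) = 1 + 7/17 = 24/17
6 + 1/(24/17) = 6 + 17/24 = 161/24

161/24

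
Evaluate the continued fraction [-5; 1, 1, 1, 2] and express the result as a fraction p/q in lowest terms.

-35/8

Start with 2.
1 + 1/(2/1) = 1 + 1/2 = 3/2
1 + 1/(3/2) = 1 + 2/3 = 5/3
1 + 1/(5/3) = 1 + 3/5 = 8/5
-5 + 1/(8/5) = -5 + 5/8 = -35/8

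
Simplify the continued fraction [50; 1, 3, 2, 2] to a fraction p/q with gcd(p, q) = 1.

1117/22

Build up convergents one term at a time:
a_0 = 50: 50/1
a_1 = 1: 51/1
a_2 = 3: 203/4
a_3 = 2: 457/9
a_4 = 2: 1117/22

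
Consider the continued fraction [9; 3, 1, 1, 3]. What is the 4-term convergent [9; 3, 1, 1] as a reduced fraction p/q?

Build up convergents one term at a time:
a_0 = 9: 9/1
a_1 = 3: 28/3
a_2 = 1: 37/4
a_3 = 1: 65/7

65/7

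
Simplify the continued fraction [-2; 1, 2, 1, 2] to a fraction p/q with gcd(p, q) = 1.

-14/11

a_0 = -2: -2/1
a_1 = 1: -1/1
a_2 = 2: -4/3
a_3 = 1: -5/4
a_4 = 2: -14/11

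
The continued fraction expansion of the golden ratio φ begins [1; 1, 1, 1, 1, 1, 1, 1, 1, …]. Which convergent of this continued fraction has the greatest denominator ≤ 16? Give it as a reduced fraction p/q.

a_0 = 1: 1/1  (≤ bound)
a_1 = 1: 2/1  (≤ bound)
a_2 = 1: 3/2  (≤ bound)
a_3 = 1: 5/3  (≤ bound)
a_4 = 1: 8/5  (≤ bound)
a_5 = 1: 13/8  (≤ bound)
a_6 = 1: 21/13  (≤ bound)
a_7 = 1: 34/21  (> 16, stop)

21/13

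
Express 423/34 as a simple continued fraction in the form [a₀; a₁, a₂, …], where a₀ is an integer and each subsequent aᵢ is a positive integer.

[12; 2, 3, 1, 3]

⌊423/34⌋ = 12, remainder 15
⌊34/15⌋ = 2, remainder 4
⌊15/4⌋ = 3, remainder 3
⌊4/3⌋ = 1, remainder 1
⌊3/1⌋ = 3, remainder 0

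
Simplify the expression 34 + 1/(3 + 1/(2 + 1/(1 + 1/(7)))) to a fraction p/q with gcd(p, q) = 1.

a_0 = 34: 34/1
a_1 = 3: 103/3
a_2 = 2: 240/7
a_3 = 1: 343/10
a_4 = 7: 2641/77

2641/77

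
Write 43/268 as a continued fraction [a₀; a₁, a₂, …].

43 = 0·268 + 43, so a_0 = 0
268 = 6·43 + 10, so a_1 = 6
43 = 4·10 + 3, so a_2 = 4
10 = 3·3 + 1, so a_3 = 3
3 = 3·1 + 0, so a_4 = 3

[0; 6, 4, 3, 3]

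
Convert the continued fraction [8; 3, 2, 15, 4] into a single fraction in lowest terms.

Collapse the nested fraction from the inside out:
Start with 4.
15 + 1/(4/1) = 15 + 1/4 = 61/4
2 + 1/(61/4) = 2 + 4/61 = 126/61
3 + 1/(126/61) = 3 + 61/126 = 439/126
8 + 1/(439/126) = 8 + 126/439 = 3638/439

3638/439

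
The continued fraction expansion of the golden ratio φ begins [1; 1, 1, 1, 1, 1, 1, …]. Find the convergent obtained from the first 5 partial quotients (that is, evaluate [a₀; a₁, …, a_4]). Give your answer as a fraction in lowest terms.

8/5

Use the convergent recurrence hₖ = aₖ·hₖ₋₁ + hₖ₋₂ (and likewise for the denominators kₖ):
a_0 = 1: 1/1
a_1 = 1: 2/1
a_2 = 1: 3/2
a_3 = 1: 5/3
a_4 = 1: 8/5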